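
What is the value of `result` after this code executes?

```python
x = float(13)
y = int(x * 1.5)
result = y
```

x = 13.0; y = 19; result = 19

19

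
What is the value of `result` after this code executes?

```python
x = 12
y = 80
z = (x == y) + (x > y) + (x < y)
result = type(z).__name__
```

x is int; y is int; z is int; result = 'int'

'int'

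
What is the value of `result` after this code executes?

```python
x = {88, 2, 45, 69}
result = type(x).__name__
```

x is set; result = 'set'

'set'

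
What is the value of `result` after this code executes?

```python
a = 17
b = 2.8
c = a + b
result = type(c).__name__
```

a is int; b is float; c is float; result = 'float'

'float'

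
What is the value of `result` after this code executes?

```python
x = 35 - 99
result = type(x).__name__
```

x is int; result = 'int'

'int'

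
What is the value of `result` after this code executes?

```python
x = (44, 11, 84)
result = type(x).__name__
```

x is tuple; result = 'tuple'

'tuple'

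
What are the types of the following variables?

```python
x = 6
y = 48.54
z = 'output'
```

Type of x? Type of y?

x is assigned a bare integer (no decimal point), so it is an int; y is assigned a number with a decimal point, so it is a float

int, float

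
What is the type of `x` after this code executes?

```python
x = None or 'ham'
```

'or' with None returns the other truthy value (str)

str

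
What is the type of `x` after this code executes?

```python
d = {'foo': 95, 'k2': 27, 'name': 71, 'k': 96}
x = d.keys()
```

.keys() returns dict_keys view

dict_keys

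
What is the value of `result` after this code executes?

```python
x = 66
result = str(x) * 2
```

x = 66; result = '6666'

'6666'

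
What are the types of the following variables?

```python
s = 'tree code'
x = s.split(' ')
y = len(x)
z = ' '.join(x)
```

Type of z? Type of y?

str.join() returns str; len() returns int

str, int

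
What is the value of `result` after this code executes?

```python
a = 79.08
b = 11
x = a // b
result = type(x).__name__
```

a is float; b is int; x is float; result = 'float'

'float'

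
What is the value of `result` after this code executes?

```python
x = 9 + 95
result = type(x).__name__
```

x is int; result = 'int'

'int'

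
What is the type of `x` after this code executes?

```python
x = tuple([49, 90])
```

tuple() constructor returns tuple

tuple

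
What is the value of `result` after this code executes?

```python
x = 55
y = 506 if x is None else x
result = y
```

x = 55; y = 55; result = 55

55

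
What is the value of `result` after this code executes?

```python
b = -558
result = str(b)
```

b = -558; result = '-558'

'-558'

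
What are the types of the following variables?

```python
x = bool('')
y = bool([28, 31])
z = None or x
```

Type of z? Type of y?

None or bool returns the bool; bool() returns bool

bool, bool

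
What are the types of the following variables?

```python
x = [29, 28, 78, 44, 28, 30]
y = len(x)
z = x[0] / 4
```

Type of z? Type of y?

int / int = float; len() returns int

float, int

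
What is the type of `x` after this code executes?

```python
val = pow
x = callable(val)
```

callable() returns bool

bool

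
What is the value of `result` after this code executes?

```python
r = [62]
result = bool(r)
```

r = [62]; result = True

True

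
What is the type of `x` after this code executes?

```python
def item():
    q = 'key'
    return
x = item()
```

Bare return returns None

NoneType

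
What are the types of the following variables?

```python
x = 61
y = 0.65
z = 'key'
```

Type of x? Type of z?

x is assigned a bare integer (no decimal point), so it is an int; z is assigned a quoted string literal, so it is a str

int, str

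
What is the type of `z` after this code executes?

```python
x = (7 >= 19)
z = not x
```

'not' returns bool

bool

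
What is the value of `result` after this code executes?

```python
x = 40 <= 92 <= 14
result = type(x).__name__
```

x is bool; result = 'bool'

'bool'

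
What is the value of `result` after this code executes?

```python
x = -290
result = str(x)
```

x = -290; result = '-290'

'-290'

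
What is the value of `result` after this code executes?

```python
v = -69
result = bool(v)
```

v = -69; result = True

True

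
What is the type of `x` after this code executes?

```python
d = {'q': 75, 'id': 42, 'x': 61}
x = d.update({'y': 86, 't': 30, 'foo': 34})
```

dict.update() returns None

NoneType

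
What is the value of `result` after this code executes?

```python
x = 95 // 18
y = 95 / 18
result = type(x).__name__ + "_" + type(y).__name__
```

x is int; y is float; result = 'int_float'

'int_float'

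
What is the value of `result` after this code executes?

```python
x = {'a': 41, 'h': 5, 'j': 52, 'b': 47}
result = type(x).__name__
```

x is dict; result = 'dict'

'dict'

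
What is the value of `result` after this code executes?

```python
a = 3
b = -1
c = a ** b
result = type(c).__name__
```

a is int; b is int; c is float; result = 'float'

'float'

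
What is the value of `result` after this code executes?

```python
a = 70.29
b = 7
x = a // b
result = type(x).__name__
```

a is float; b is int; x is float; result = 'float'

'float'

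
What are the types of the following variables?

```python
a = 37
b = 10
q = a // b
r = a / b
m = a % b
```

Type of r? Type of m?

/ returns float; % of ints returns int

float, int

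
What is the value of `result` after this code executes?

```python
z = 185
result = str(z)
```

z = 185; result = '185'

'185'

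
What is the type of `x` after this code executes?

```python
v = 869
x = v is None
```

'is' comparison returns bool

bool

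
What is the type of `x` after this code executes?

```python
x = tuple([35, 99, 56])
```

tuple() constructor returns tuple

tuple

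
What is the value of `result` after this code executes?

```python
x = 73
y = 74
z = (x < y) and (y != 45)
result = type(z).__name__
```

x is int; y is int; z is bool; result = 'bool'

'bool'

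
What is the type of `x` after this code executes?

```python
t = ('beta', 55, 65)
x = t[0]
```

Index 0 of tuple is a str literal

str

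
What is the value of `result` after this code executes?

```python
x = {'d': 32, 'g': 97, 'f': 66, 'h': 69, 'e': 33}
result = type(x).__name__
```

x is dict; result = 'dict'

'dict'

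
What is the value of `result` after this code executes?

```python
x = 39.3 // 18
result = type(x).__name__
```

x is float; result = 'float'

'float'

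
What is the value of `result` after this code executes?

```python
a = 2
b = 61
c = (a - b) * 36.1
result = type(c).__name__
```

a is int; b is int; c is float; result = 'float'

'float'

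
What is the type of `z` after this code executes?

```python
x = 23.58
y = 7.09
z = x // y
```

float // float = float

float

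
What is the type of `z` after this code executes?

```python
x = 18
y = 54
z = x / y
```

int / int = float

float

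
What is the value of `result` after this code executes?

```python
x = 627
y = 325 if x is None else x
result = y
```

x = 627; y = 627; result = 627

627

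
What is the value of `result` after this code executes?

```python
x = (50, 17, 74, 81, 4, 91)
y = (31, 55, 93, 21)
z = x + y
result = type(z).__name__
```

x is tuple; y is tuple; z is tuple; result = 'tuple'

'tuple'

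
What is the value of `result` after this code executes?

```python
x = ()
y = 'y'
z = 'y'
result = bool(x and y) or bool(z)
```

x = (); y = 'y'; z = 'y'; result = True

True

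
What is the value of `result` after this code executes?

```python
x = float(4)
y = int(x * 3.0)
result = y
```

x = 4.0; y = 12; result = 12

12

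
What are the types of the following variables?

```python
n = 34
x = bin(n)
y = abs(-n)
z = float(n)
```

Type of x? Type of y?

bin() returns str; abs() of int returns int

str, int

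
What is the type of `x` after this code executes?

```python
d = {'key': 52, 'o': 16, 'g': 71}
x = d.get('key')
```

dict.get() returns value type when found

int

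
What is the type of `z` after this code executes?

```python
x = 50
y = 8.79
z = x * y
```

int * float = float

float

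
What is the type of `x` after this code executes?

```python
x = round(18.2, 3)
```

round() with decimal places returns float

float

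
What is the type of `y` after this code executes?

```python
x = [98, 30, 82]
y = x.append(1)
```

list.append() returns None (mutates in place)

NoneType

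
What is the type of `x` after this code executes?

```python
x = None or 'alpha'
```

'or' with None returns the other truthy value (str)

str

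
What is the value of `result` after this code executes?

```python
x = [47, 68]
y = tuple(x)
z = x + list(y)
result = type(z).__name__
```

x is list; y is tuple; z is list; result = 'list'

'list'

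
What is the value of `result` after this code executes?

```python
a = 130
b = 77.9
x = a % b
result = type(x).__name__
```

a is int; b is float; x is float; result = 'float'

'float'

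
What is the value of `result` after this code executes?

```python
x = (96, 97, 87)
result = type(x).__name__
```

x is tuple; result = 'tuple'

'tuple'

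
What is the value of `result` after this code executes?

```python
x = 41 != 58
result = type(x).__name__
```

x is bool; result = 'bool'

'bool'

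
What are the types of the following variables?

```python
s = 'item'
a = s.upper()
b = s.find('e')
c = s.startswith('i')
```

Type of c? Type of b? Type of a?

startswith() returns bool; find() returns int; upper() returns str

bool, int, str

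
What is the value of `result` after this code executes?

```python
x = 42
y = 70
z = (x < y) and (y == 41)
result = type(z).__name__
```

x is int; y is int; z is bool; result = 'bool'

'bool'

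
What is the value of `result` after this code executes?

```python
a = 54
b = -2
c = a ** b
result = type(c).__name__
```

a is int; b is int; c is float; result = 'float'

'float'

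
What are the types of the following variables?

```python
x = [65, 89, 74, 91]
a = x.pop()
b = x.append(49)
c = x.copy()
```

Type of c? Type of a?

copy() returns list; pop() returns element

list, int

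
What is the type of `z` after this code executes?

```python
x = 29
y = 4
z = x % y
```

int % int = int

int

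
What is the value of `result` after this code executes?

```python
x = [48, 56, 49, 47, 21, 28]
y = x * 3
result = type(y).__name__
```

x is list; y is list; result = 'list'

'list'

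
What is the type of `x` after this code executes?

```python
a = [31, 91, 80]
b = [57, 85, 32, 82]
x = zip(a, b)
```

zip() returns a zip object

zip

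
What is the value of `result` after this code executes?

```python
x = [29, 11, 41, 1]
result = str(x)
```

x = [29, 11, 41, 1]; result = '[29, 11, 41, 1]'

'[29, 11, 41, 1]'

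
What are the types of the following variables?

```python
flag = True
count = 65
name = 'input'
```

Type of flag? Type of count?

flag is assigned the constant True, which has type bool; count is assigned a bare integer (no decimal point), so it is an int

bool, int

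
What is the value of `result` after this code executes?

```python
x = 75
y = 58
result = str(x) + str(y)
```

x = 75; y = 58; result = '7558'

'7558'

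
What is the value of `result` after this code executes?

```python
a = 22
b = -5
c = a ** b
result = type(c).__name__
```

a is int; b is int; c is float; result = 'float'

'float'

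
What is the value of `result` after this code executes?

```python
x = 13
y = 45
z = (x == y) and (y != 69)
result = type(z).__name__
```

x is int; y is int; z is bool; result = 'bool'

'bool'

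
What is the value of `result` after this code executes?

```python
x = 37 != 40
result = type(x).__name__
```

x is bool; result = 'bool'

'bool'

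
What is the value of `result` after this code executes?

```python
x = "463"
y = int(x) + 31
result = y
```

x = '463'; y = 494; result = 494

494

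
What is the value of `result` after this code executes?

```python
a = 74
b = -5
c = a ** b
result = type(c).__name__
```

a is int; b is int; c is float; result = 'float'

'float'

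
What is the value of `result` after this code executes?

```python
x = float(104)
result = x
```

x = 104.0; result = 104.0

104.0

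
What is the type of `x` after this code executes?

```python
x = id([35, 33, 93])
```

id() returns int

int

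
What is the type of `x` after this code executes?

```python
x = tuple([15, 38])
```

tuple() constructor returns tuple

tuple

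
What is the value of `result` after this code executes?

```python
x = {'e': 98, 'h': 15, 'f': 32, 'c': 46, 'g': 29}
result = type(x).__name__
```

x is dict; result = 'dict'

'dict'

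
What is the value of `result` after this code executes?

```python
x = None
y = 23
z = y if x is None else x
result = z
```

x = None; y = 23; z = 23; result = 23

23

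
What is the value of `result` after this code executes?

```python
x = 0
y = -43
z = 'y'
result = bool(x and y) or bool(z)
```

x = 0; y = -43; z = 'y'; result = True

True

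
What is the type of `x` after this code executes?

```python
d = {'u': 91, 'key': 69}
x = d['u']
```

Accessing dict[str, int] with str key returns int

int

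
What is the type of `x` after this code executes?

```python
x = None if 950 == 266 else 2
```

950 == 266 is False, so the else branch is taken

int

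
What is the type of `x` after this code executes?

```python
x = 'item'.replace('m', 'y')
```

str.replace() returns str

str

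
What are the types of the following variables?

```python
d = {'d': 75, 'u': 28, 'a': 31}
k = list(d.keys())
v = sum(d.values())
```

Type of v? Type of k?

sum of ints is int; list() converts to list

int, list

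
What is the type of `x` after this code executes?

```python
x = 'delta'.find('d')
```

str.find() returns int index

int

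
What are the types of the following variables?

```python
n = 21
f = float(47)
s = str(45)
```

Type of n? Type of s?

n is assigned a bare integer (no decimal point), so it is an int; s is assigned the result of calling str(), which returns a str

int, str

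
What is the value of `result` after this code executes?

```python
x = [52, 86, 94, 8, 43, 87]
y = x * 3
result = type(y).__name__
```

x is list; y is list; result = 'list'

'list'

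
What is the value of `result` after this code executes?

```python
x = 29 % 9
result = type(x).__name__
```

x is int; result = 'int'

'int'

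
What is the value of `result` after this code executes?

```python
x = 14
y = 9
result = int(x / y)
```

x = 14; y = 9; result = 1

1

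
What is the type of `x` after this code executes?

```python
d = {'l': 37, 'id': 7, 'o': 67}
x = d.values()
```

.values() returns dict_values view

dict_values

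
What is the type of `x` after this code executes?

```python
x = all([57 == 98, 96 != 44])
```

all() returns bool

bool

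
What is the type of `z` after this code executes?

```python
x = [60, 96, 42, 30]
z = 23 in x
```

'in' operator returns bool

bool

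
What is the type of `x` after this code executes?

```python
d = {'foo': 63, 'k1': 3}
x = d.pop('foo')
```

dict.pop() returns the value

int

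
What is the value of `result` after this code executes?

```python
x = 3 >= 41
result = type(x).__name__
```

x is bool; result = 'bool'

'bool'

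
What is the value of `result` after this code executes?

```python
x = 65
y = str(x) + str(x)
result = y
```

x = 65; y = '6565'; result = '6565'

'6565'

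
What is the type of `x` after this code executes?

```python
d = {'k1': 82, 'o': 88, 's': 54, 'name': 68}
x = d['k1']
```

Accessing dict[str, int] with str key returns int

int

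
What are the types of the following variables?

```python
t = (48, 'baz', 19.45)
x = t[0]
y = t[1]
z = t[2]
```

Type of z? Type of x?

tuple[2] is float; tuple[0] is int

float, int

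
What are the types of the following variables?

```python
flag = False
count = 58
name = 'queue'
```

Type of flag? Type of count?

flag is assigned the constant False, which has type bool; count is assigned a bare integer (no decimal point), so it is an int

bool, int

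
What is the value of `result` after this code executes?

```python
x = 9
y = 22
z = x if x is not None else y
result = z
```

x = 9; y = 22; z = 9; result = 9

9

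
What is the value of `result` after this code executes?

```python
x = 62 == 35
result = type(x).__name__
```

x is bool; result = 'bool'

'bool'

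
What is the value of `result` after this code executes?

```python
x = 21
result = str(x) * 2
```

x = 21; result = '2121'

'2121'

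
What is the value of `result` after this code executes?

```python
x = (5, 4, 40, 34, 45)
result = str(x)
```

x = (5, 4, 40, 34, 45); result = '(5, 4, 40, 34, 45)'

'(5, 4, 40, 34, 45)'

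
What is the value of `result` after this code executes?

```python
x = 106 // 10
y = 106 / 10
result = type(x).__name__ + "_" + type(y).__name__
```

x is int; y is float; result = 'int_float'

'int_float'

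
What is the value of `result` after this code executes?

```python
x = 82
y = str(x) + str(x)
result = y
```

x = 82; y = '8282'; result = '8282'

'8282'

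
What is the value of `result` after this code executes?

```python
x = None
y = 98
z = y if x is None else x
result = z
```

x = None; y = 98; z = 98; result = 98

98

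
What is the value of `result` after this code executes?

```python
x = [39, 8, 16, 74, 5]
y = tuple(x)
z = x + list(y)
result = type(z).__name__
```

x is list; y is tuple; z is list; result = 'list'

'list'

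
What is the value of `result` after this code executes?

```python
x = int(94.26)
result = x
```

x = 94; result = 94

94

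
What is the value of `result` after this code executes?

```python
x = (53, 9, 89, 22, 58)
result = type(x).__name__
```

x is tuple; result = 'tuple'

'tuple'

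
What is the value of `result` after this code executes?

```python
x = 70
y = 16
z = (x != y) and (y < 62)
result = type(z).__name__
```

x is int; y is int; z is bool; result = 'bool'

'bool'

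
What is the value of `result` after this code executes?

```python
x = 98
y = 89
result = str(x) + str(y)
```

x = 98; y = 89; result = '9889'

'9889'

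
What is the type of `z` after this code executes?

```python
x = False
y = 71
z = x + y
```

bool + int = int (bool is subclass of int)

int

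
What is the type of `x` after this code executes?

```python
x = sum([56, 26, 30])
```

sum() of ints returns int

int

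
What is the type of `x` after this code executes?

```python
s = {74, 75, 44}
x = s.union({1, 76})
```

set.union() returns a new set

set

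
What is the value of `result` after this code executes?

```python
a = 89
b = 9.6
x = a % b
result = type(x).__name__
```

a is int; b is float; x is float; result = 'float'

'float'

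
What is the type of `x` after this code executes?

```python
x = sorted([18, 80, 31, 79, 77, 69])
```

sorted() always returns list

list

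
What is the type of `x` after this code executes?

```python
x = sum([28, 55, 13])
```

sum() of ints returns int

int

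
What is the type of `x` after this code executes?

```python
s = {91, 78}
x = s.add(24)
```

set.add() returns None (mutates in place)

NoneType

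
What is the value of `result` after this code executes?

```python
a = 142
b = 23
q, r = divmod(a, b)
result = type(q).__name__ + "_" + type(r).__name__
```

a is int; b is int; q is int; r is int; result = 'int_int'

'int_int'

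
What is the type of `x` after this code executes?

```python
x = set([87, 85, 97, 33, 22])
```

set() constructor returns set

set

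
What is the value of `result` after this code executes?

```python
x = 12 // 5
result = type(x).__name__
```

x is int; result = 'int'

'int'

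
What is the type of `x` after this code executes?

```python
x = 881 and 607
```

'and' with truthy values returns last operand (int)

int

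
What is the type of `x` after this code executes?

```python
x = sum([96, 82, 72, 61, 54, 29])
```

sum() of ints returns int

int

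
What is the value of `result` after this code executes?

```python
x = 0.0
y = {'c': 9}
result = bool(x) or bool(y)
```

x = 0.0; y = {'c': 9}; result = True

True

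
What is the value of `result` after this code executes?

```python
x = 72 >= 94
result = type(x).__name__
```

x is bool; result = 'bool'

'bool'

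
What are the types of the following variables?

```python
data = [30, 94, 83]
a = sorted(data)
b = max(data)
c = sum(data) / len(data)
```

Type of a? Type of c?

sorted() returns list; int / int = float

list, float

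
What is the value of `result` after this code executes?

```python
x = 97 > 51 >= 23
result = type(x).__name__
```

x is bool; result = 'bool'

'bool'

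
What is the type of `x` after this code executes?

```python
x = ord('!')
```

ord() returns int (code point)

int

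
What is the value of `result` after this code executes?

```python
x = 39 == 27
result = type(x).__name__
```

x is bool; result = 'bool'

'bool'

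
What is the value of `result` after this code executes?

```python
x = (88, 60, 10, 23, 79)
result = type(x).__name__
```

x is tuple; result = 'tuple'

'tuple'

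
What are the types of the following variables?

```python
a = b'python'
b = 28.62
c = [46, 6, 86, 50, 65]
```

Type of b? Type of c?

b is assigned a number with a decimal point, so it is a float; c is assigned a list literal (square brackets)

float, list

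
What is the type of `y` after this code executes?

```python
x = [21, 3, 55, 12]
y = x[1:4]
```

Slicing a list returns a list

list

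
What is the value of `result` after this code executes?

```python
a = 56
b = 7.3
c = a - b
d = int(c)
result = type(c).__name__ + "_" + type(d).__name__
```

a is int; b is float; c is float; d is int; result = 'float_int'

'float_int'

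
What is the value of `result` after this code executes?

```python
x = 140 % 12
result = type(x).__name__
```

x is int; result = 'int'

'int'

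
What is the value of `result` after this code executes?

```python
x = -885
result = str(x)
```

x = -885; result = '-885'

'-885'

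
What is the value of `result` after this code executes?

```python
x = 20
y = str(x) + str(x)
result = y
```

x = 20; y = '2020'; result = '2020'

'2020'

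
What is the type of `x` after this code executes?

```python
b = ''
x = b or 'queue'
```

'or' returns first truthy value (str)

str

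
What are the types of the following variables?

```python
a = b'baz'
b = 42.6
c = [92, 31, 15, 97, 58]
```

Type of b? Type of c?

b is assigned a number with a decimal point, so it is a float; c is assigned a list literal (square brackets)

float, list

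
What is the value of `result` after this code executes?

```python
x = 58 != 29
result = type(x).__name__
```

x is bool; result = 'bool'

'bool'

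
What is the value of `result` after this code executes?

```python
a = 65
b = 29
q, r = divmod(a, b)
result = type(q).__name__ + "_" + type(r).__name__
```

a is int; b is int; q is int; r is int; result = 'int_int'

'int_int'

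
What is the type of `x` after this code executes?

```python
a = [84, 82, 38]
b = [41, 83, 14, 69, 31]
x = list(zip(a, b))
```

list(zip()) returns a list of tuples

list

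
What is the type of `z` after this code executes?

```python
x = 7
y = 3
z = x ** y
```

positive int ** positive int = int

int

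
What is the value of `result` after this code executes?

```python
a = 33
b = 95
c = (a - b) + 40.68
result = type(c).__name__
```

a is int; b is int; c is float; result = 'float'

'float'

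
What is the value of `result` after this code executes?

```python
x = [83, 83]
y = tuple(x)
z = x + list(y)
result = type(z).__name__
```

x is list; y is tuple; z is list; result = 'list'

'list'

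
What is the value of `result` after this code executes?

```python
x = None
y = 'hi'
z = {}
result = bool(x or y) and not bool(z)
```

x = None; y = 'hi'; z = {}; result = True

True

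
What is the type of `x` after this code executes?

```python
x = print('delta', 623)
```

print() returns None

NoneType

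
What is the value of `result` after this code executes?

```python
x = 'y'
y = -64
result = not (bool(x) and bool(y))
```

x = 'y'; y = -64; result = False

False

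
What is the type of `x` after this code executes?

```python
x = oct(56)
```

oct() returns str representation

str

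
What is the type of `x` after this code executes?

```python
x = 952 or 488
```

'or' returns first truthy value (int)

int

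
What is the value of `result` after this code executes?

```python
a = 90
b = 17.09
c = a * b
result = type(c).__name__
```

a is int; b is float; c is float; result = 'float'

'float'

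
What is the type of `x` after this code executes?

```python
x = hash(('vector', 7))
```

hash() returns int

int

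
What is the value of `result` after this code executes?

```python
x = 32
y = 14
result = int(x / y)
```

x = 32; y = 14; result = 2

2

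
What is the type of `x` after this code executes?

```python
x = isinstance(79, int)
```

isinstance() returns bool

bool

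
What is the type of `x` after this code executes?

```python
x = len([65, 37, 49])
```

len() always returns int

int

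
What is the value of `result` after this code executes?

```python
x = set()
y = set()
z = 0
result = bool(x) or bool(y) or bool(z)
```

x = set(); y = set(); z = 0; result = False

False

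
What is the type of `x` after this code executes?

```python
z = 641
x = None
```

None has type NoneType

NoneType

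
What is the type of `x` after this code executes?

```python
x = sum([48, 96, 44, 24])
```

sum() of ints returns int

int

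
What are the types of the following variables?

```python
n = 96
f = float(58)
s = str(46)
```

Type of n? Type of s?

n is assigned a bare integer (no decimal point), so it is an int; s is assigned the result of calling str(), which returns a str

int, str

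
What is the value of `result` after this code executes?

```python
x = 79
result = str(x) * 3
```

x = 79; result = '797979'

'797979'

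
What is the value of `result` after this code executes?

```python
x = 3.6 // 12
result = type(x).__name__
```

x is float; result = 'float'

'float'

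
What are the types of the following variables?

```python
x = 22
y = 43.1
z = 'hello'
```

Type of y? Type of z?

y is assigned a number with a decimal point, so it is a float; z is assigned a quoted string literal, so it is a str

float, str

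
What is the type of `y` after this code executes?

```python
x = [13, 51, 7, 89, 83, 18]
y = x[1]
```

Indexing list[int] returns int

int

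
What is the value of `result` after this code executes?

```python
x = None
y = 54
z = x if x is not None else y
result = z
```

x = None; y = 54; z = 54; result = 54

54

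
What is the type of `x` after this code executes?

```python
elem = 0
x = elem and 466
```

'and' returns first falsy value (0 is int)

int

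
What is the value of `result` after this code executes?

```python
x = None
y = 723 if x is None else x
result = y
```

x = None; y = 723; result = 723

723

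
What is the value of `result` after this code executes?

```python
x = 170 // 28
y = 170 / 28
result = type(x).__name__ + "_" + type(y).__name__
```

x is int; y is float; result = 'int_float'

'int_float'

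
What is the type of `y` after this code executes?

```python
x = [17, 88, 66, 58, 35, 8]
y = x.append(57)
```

list.append() returns None (mutates in place)

NoneType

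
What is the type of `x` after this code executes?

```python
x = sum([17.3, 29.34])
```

sum() of floats returns float

float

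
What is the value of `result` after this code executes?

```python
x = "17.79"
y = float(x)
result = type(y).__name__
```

x is str; y is float; result = 'float'

'float'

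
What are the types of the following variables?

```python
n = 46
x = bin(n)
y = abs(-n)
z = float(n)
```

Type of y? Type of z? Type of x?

abs() of int returns int; float() returns float; bin() returns str

int, float, str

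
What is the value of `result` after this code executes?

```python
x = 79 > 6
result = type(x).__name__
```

x is bool; result = 'bool'

'bool'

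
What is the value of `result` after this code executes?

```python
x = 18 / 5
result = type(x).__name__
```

x is float; result = 'float'

'float'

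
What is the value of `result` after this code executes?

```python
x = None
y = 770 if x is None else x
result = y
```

x = None; y = 770; result = 770

770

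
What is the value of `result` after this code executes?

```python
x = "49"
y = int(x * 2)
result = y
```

x = '49'; y = 4949; result = 4949

4949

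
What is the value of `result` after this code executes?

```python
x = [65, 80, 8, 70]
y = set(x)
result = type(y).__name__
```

x is list; y is set; result = 'set'

'set'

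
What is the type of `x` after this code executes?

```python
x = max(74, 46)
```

max() of ints returns int

int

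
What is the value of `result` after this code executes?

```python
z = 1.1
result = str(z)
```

z = 1.1; result = '1.1'

'1.1'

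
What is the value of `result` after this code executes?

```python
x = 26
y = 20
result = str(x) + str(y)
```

x = 26; y = 20; result = '2620'

'2620'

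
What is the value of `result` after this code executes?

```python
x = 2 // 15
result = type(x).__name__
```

x is int; result = 'int'

'int'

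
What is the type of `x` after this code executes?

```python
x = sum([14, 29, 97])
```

sum() of ints returns int

int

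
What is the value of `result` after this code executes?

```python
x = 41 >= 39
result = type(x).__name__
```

x is bool; result = 'bool'

'bool'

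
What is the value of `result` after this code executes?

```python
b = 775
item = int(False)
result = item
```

b = 775; item = 0; result = 0

0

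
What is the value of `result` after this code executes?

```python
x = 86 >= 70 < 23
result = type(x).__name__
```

x is bool; result = 'bool'

'bool'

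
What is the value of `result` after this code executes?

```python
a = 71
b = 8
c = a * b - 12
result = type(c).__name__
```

a is int; b is int; c is int; result = 'int'

'int'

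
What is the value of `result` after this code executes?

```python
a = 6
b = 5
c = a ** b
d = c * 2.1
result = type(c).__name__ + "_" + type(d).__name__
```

a is int; b is int; c is int; d is float; result = 'int_float'

'int_float'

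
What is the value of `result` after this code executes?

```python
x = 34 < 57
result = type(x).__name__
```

x is bool; result = 'bool'

'bool'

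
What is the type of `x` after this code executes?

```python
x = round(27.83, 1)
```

round() with decimal places returns float

float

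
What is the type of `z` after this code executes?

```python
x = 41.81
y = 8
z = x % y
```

float % int = float

float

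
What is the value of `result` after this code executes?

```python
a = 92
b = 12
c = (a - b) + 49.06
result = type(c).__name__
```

a is int; b is int; c is float; result = 'float'

'float'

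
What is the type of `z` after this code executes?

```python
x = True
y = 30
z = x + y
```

bool + int = int (bool is subclass of int)

int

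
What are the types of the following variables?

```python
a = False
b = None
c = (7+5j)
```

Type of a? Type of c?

a is assigned the constant False, which has type bool; c is assigned (7+5j), an int plus an imaginary literal (j suffix), which evaluates to complex

bool, complex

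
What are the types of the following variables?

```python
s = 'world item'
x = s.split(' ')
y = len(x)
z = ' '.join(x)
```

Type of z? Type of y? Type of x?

str.join() returns str; len() returns int; str.split() returns list

str, int, list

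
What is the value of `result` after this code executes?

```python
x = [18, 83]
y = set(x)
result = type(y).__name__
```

x is list; y is set; result = 'set'

'set'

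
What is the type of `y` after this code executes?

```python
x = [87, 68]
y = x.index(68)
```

list.index() returns int

int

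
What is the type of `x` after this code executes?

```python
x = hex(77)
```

hex() returns str representation

str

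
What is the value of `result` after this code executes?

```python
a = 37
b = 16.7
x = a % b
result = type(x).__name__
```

a is int; b is float; x is float; result = 'float'

'float'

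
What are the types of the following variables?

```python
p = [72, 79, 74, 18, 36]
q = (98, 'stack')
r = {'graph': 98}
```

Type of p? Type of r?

p is assigned a list literal (square brackets); r is assigned a dict literal ({key: value})

list, dict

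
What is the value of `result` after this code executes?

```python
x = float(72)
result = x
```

x = 72.0; result = 72.0

72.0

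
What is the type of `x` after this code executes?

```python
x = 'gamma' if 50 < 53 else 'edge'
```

Both branches of conditional are str

str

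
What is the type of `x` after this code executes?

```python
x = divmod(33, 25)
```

divmod() returns tuple of (quotient, remainder)

tuple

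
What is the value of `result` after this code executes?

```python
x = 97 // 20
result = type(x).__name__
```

x is int; result = 'int'

'int'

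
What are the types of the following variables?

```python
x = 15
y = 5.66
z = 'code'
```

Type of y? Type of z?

y is assigned a number with a decimal point, so it is a float; z is assigned a quoted string literal, so it is a str

float, str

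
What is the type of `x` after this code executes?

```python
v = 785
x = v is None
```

'is' comparison returns bool

bool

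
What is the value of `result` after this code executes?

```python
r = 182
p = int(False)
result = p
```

r = 182; p = 0; result = 0

0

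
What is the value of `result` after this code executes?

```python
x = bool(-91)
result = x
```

x = True; result = True

True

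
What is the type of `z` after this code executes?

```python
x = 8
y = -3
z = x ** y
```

int ** negative = float

float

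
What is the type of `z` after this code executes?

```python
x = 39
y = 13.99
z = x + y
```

int + float = float

float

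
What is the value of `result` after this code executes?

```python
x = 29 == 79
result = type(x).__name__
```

x is bool; result = 'bool'

'bool'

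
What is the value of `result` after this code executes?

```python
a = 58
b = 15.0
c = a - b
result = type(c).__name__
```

a is int; b is float; c is float; result = 'float'

'float'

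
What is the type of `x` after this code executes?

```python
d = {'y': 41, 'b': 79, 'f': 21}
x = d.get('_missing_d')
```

dict.get() returns None when key not found

NoneType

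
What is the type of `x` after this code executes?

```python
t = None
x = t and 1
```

'and' returns first falsy value (None)

NoneType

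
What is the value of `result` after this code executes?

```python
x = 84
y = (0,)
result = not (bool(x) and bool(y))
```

x = 84; y = (0,); result = False

False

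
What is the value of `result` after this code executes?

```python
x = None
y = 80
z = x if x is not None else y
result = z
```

x = None; y = 80; z = 80; result = 80

80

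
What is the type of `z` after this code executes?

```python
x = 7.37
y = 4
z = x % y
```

float % int = float

float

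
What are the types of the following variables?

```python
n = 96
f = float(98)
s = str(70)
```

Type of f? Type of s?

f is assigned the result of calling float(), which returns a float; s is assigned the result of calling str(), which returns a str

float, str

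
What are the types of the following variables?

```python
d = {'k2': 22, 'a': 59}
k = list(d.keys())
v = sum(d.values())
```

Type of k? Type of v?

list() converts to list; sum of ints is int

list, int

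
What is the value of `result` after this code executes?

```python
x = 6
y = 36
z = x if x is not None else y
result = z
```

x = 6; y = 36; z = 6; result = 6

6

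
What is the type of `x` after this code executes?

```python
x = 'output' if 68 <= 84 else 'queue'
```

Both branches of conditional are str

str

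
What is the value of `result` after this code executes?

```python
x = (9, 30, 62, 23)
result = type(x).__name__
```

x is tuple; result = 'tuple'

'tuple'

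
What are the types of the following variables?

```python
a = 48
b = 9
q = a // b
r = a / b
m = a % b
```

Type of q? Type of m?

// returns int; % of ints returns int

int, int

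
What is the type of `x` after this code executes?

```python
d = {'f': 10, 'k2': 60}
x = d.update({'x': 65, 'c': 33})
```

dict.update() returns None

NoneType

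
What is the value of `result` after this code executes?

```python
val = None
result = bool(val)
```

val = None; result = False

False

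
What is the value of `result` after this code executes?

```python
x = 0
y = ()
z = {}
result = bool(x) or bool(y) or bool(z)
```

x = 0; y = (); z = {}; result = False

False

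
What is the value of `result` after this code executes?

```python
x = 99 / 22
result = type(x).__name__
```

x is float; result = 'float'

'float'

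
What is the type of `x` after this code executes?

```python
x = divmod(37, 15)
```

divmod() returns tuple of (quotient, remainder)

tuple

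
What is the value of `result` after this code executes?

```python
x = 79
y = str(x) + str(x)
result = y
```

x = 79; y = '7979'; result = '7979'

'7979'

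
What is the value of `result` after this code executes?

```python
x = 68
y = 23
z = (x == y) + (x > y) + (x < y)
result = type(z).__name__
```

x is int; y is int; z is int; result = 'int'

'int'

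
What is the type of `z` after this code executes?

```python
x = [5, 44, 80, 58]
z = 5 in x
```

'in' operator returns bool

bool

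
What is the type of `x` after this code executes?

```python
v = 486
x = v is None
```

'is' comparison returns bool

bool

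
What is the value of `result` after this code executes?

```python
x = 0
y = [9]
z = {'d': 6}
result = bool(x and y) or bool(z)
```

x = 0; y = [9]; z = {'d': 6}; result = True

True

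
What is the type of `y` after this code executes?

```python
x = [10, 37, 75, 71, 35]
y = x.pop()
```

list.pop() returns the popped element

int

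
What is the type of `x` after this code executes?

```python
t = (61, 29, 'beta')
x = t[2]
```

Index 2 of tuple is a str literal

str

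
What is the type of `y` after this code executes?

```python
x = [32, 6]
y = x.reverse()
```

list.reverse() returns None

NoneType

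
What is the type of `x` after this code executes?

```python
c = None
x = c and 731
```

'and' returns first falsy value (None)

NoneType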